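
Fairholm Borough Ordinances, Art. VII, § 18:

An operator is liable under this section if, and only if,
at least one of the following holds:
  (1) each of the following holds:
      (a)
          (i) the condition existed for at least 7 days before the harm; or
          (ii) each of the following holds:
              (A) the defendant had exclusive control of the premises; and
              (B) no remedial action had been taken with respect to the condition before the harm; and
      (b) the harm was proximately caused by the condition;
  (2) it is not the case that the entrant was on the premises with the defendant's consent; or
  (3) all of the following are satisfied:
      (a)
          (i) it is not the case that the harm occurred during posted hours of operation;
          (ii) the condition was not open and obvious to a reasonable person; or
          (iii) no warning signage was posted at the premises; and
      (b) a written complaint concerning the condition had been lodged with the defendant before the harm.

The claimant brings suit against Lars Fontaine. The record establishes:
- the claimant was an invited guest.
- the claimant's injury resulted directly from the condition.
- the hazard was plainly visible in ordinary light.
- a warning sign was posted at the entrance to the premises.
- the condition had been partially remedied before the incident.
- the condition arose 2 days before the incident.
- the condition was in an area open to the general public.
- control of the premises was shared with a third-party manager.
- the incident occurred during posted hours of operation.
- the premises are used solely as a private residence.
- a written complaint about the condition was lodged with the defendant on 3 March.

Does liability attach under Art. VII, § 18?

No — not liable.

(i) condition ≥7 days old — not met.
(A) exclusive control — not met.
(B) no remedial action — fails.
(ii): F AND F → false.
(a): F OR F → false.
(b) proximate cause — holds.
(1): F AND T → false.
(2) not (consent to enter) — not met.
(i) not (during posted hours) — not met.
(ii) not open/obvious — not met.
(iii) no signage posted — fails.
(a): F OR F OR F → false.
(b) complaint lodged — holds.
So (3) is not satisfied (F AND T).
So Overall is not satisfied (F OR F OR F).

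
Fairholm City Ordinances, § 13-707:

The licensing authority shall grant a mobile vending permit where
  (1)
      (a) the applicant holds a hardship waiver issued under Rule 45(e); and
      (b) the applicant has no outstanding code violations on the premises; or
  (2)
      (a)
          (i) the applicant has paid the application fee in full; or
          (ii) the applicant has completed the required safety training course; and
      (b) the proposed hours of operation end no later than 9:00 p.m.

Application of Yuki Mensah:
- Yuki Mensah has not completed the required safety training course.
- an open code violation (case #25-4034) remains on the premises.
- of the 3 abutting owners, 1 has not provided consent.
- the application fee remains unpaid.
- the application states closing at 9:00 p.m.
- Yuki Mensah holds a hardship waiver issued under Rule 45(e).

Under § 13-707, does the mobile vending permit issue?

No — denied.

(a) hardship waiver — met.
(b) no code violations — not satisfied.
(1) = T AND F = false.
(i) fee paid — not satisfied.
(ii) safety training — not met.
(a) = F OR F = false.
(b) closes by 9 p.m. — met.
(2) = F AND T = false.
So Overall is not satisfied (F OR F).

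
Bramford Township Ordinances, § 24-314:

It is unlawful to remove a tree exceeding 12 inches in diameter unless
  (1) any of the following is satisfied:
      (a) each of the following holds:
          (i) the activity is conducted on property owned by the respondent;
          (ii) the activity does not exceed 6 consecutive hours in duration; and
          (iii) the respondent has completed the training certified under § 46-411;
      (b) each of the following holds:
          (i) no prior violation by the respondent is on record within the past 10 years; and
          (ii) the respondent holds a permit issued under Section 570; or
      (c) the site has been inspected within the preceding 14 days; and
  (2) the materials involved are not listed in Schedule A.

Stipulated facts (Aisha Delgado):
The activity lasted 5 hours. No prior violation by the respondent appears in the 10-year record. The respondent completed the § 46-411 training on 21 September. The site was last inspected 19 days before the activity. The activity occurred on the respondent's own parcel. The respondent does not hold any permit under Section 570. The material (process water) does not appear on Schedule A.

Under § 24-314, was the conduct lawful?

Yes — lawful.

(i) own property — holds.
(ii) ≤ 6 hrs duration — met.
(iii) training certified — holds.
(a) = T AND T AND T = true.
(i) no prior violation — met.
(ii) holds permit — not satisfied.
So (b) is not satisfied (T AND F).
(c) site inspected — not satisfied.
(1): T OR F OR F → true.
(2) not (Schedule A material) — holds.
So Overall is satisfied (T AND T).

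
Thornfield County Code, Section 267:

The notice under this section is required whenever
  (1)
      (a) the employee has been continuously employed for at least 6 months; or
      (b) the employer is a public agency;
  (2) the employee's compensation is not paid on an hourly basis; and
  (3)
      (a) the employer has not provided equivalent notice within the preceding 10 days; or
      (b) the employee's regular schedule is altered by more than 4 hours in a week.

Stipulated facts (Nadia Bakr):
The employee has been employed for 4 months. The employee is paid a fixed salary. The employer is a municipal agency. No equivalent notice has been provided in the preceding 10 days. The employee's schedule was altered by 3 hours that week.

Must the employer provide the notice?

(a) tenure ≥ 6 mo. — fails.
(b) public agency — met.
So (1) is satisfied (F OR T).
(2) not (hourly-paid) — met.
(a) no recent notice — satisfied.
(b) schedule shift > 4h — fails.
So (3) is satisfied (T OR F).
Overall: T AND T AND T → true.

Yes — required.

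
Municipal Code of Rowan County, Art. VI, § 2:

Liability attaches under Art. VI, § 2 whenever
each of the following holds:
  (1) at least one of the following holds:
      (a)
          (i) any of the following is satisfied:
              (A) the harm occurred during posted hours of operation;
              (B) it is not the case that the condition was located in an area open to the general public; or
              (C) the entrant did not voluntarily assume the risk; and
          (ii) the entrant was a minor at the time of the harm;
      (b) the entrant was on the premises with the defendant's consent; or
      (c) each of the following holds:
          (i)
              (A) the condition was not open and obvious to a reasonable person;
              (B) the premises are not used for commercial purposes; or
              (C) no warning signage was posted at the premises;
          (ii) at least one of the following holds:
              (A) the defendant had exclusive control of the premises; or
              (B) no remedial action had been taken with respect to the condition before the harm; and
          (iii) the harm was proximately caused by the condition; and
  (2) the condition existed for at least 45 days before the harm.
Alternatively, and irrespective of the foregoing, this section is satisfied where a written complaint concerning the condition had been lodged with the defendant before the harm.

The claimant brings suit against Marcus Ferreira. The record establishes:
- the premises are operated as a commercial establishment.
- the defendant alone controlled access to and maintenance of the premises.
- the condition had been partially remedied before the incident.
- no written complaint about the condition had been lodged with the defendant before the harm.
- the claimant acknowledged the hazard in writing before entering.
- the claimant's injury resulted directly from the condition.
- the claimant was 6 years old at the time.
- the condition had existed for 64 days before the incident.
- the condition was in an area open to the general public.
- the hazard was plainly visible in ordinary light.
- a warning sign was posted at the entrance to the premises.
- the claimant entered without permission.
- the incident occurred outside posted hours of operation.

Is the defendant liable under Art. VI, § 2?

No — not liable.

(A) during posted hours — fails.
(B) not (public area) — not satisfied.
(C) no assumed risk — not met.
(i): F OR F OR F → false.
(ii) entrant a minor — met.
(a): F AND T → false.
(b) consent to enter — fails.
(A) not open/obvious — not satisfied.
(B) not (commercial use) — fails.
(C) no signage posted — fails.
So (i) is not satisfied (F OR F OR F).
(A) exclusive control — holds.
(B) no remedial action — not satisfied.
(ii): T OR F → true.
(iii) proximate cause — holds.
(c): F AND T AND T → false.
So (1) is not satisfied (F OR F OR F).
(2) condition ≥45 days old — holds.
Overall = F AND T = false.
Exception (complaint lodged) — not satisfied.
Result: main false OR exception false → false.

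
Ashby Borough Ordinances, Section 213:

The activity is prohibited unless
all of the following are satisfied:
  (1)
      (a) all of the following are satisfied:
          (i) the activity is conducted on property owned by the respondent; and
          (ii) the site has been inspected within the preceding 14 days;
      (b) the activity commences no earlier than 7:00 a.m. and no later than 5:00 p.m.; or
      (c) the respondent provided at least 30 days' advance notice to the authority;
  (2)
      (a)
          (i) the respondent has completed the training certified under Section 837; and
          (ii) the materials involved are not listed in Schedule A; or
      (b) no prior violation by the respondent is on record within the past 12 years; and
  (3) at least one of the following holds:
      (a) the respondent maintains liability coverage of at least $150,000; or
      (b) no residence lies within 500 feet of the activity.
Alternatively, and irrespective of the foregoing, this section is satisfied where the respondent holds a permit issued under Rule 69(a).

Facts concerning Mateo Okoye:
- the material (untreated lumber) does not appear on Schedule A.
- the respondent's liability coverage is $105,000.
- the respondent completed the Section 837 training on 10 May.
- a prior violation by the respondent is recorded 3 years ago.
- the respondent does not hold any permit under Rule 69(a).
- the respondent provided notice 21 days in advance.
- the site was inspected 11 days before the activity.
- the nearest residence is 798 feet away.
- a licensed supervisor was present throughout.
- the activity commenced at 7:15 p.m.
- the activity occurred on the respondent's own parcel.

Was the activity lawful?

(i) own property — holds.
(ii) site inspected — holds.
(a): T AND T → true.
(b) start within hours — not met.
(c) ≥30 days' notice — fails.
(1): T OR F OR F → true.
(i) training certified — satisfied.
(ii) not (Schedule A material) — met.
(a) = T AND T = true.
(b) no prior violation — fails.
(2) = T OR F = true.
(a) coverage ≥ $150,000 — not met.
(b) no residence in 500 ft — satisfied.
So (3) is satisfied (F OR T).
So Overall is satisfied (T AND T AND T).
Exception (holds permit) — not satisfied.
Result: main true OR exception false → true.

Yes — lawful.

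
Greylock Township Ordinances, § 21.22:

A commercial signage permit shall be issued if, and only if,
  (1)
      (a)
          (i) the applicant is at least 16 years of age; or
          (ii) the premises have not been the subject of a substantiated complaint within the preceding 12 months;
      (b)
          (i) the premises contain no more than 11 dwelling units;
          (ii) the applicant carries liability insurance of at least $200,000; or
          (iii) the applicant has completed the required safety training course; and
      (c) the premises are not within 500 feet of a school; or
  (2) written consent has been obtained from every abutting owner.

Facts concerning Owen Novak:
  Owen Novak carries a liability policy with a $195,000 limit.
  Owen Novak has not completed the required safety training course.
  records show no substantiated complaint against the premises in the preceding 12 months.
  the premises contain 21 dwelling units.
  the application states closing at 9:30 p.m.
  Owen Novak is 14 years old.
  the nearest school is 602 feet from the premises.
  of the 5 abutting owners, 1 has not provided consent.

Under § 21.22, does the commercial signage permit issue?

(i) age ≥ 16 — fails.
(ii) no complaint in 12 mo. — holds.
(a) = F OR T = true.
(i) ≤ 11 units — not satisfied.
(ii) insurance ≥ $200,000 — not met.
(iii) safety training — not met.
(b) = F OR F OR F = false.
(c) ≥500 ft from school — met.
(1): T AND F AND T → false.
(2) all abutters consent — not met.
So Overall is not satisfied (F OR F).

No — denied.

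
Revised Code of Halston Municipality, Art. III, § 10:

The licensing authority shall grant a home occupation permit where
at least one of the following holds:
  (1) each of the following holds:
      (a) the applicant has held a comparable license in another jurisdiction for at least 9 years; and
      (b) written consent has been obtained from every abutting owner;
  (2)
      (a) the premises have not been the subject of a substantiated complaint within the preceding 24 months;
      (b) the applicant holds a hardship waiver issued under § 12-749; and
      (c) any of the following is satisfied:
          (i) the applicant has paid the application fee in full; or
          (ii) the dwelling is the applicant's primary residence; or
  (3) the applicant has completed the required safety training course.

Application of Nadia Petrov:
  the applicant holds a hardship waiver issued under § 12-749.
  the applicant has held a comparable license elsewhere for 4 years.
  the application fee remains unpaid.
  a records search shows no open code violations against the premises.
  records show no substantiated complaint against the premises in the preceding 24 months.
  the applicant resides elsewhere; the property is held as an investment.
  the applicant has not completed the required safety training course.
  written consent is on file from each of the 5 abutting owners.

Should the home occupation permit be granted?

(a) prior license ≥ 9 yr — not satisfied.
(b) all abutters consent — satisfied.
(1) = F AND T = false.
(a) no complaint in 24 mo. — met.
(b) hardship waiver — met.
(i) fee paid — not met.
(ii) primary residence — not satisfied.
So (c) is not satisfied (F OR F).
(2): T AND T AND F → false.
(3) safety training — not met.
Overall = F OR F OR F = false.

No — denied.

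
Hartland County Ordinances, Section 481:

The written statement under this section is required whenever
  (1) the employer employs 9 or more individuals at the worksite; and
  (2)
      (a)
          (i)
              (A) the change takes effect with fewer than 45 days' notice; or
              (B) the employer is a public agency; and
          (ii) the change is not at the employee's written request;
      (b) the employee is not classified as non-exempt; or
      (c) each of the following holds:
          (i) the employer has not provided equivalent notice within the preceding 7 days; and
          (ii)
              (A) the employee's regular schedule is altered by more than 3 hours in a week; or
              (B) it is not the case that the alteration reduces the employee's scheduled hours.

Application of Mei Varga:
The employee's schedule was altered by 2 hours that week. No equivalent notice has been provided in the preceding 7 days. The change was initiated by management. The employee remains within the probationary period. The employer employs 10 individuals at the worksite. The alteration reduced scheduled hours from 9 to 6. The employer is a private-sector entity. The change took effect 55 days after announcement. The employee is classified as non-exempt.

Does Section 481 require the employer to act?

(1) ≥ 9 at site — holds.
(A) < 45 days' notice — fails.
(B) public agency — not satisfied.
(i) = F OR F = false.
(ii) not employee-requested — met.
(a): F AND T → false.
(b) not (non-exempt) — not satisfied.
(i) no recent notice — holds.
(A) schedule shift > 3h — not satisfied.
(B) not (hours reduced) — not satisfied.
(ii) = F OR F = false.
(c): T AND F → false.
(2) = F OR F OR F = false.
Overall: T AND F → false.

No — not required.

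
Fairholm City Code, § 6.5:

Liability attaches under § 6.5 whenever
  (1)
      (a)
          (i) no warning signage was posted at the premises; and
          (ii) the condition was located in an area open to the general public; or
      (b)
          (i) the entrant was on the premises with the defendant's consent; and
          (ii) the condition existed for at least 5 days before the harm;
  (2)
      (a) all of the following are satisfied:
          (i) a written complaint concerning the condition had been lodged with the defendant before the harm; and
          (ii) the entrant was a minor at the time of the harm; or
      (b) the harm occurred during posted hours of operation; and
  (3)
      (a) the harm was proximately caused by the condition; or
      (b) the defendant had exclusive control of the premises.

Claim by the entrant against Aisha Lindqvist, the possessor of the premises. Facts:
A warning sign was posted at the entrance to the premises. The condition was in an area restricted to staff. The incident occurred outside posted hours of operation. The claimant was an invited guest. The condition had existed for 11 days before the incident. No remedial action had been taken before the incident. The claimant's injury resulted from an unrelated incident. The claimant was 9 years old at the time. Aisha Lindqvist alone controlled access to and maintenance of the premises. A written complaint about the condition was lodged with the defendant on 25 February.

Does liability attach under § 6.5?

(i) no signage posted — fails.
(ii) public area — not met.
(a) = F AND F = false.
(i) consent to enter — holds.
(ii) condition ≥5 days old — met.
(b): T AND T → true.
(1) = F OR T = true.
(i) complaint lodged — holds.
(ii) entrant a minor — met.
So (a) is satisfied (T AND T).
(b) during posted hours — not satisfied.
So (2) is satisfied (T OR F).
(a) proximate cause — not met.
(b) exclusive control — met.
(3): F OR T → true.
Overall: T AND T AND T → true.

Yes — liable.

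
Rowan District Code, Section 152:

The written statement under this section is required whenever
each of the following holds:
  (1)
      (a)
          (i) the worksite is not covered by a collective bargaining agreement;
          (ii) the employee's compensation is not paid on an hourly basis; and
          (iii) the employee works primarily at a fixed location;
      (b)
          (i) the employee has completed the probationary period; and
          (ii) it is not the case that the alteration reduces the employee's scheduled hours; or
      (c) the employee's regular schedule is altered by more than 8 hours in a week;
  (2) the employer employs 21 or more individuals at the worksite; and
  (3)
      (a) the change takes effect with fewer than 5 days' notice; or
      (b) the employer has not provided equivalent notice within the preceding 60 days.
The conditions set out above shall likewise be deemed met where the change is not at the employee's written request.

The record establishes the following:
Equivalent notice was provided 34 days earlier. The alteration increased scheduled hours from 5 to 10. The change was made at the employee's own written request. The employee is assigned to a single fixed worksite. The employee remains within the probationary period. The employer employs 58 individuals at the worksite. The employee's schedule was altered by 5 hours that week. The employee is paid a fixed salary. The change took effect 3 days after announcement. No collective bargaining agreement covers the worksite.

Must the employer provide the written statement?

Yes — required.

(i) no CBA — satisfied.
(ii) not (hourly-paid) — met.
(iii) fixed location — met.
So (a) is satisfied (T AND T AND T).
(i) past probation — not met.
(ii) not (hours reduced) — satisfied.
(b): F AND T → false.
(c) schedule shift > 8h — not satisfied.
(1): T OR F OR F → true.
(2) ≥ 21 at site — satisfied.
(a) < 5 days' notice — met.
(b) no recent notice — fails.
(3) = T OR F = true.
So Overall is satisfied (T AND T AND T).
Exception (not employee-requested) — not satisfied.
Result: main true OR exception false → true.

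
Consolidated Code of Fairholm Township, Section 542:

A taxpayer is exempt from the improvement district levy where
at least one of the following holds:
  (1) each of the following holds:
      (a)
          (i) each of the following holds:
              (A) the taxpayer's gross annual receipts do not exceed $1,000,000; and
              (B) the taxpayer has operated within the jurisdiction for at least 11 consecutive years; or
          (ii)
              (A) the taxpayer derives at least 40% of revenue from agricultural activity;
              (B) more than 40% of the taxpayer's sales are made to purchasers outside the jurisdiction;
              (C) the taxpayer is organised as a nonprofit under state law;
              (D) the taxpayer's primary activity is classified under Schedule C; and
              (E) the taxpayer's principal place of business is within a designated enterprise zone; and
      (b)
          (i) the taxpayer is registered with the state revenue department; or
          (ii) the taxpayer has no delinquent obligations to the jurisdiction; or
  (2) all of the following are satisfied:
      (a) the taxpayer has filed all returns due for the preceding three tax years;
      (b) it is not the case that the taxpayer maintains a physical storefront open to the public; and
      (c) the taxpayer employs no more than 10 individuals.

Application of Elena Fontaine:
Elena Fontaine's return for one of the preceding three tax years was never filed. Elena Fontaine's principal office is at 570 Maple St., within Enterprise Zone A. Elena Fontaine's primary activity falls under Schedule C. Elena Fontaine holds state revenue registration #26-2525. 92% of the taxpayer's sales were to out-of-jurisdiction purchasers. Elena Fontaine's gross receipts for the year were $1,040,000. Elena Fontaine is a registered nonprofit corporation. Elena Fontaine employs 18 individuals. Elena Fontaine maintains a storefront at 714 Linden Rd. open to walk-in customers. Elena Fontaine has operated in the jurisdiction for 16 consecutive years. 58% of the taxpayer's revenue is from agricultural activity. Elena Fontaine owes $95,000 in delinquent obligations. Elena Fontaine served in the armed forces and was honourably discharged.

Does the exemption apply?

Yes — exempt.

(A) receipts ≤ $1,000,000 — fails.
(B) ≥ 11 yrs in jurisdiction — holds.
(i): F AND T → false.
(A) ≥40% agricultural — satisfied.
(B) >40% out-of-jur. sales — met.
(C) nonprofit — satisfied.
(D) Schedule C activity — holds.
(E) in enterprise zone — met.
(ii): T AND T AND T AND T AND T → true.
(a): F OR T → true.
(i) state-registered — holds.
(ii) no delinquency — not met.
So (b) is satisfied (T OR F).
(1): T AND T → true.
(a) returns current — not met.
(b) not (has storefront) — fails.
(c) ≤ 10 employees — fails.
So (2) is not satisfied (F AND F AND F).
Overall: T OR F → true.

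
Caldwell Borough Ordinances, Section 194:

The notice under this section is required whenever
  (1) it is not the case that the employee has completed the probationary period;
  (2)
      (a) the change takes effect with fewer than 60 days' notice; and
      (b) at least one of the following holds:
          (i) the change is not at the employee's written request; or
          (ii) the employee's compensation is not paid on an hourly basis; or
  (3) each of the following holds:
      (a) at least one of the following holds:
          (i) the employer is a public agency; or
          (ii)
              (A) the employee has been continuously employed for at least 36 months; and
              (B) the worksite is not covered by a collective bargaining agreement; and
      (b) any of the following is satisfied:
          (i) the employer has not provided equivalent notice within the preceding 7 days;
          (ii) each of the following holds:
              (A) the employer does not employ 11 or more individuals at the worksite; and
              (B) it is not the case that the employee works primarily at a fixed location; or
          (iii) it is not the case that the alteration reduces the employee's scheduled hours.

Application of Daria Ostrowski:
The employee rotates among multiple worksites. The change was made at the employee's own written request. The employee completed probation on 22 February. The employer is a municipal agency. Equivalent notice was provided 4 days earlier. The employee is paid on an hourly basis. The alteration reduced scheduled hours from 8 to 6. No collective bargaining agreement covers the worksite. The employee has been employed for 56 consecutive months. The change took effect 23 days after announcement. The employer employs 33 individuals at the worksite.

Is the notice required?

No — not required.

(1) not (past probation) — fails.
(a) < 60 days' notice — met.
(i) not employee-requested — not satisfied.
(ii) not (hourly-paid) — fails.
(b): F OR F → false.
(2): T AND F → false.
(i) public agency — satisfied.
(A) tenure ≥ 36 mo. — holds.
(B) no CBA — satisfied.
(ii) = T AND T = true.
(a) = T OR T = true.
(i) no recent notice — not met.
(A) not (≥ 11 at site) — not satisfied.
(B) not (fixed location) — holds.
(ii): F AND T → false.
(iii) not (hours reduced) — not satisfied.
(b): F OR F OR F → false.
So (3) is not satisfied (T AND F).
Overall = F OR F OR F = false.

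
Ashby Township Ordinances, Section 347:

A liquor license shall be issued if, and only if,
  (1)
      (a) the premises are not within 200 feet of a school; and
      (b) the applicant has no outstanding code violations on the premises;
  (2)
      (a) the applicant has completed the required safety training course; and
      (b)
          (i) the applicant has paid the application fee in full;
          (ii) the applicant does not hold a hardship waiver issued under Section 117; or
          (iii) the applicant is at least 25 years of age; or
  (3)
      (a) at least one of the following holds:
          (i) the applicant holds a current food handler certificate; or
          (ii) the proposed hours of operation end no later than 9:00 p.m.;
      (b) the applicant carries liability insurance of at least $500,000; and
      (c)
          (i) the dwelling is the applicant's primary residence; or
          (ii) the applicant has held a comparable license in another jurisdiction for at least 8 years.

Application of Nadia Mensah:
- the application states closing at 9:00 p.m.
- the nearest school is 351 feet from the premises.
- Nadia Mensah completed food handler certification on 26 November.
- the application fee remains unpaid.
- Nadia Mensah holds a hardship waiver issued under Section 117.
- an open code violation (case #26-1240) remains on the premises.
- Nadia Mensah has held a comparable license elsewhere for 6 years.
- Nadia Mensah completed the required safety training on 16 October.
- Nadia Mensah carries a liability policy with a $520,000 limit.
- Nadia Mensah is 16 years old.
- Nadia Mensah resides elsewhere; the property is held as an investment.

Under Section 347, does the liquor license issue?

(a) ≥200 ft from school — holds.
(b) no code violations — not met.
(1): T AND F → false.
(a) safety training — met.
(i) fee paid — not satisfied.
(ii) not (hardship waiver) — not met.
(iii) age ≥ 25 — not met.
(b): F OR F OR F → false.
So (2) is not satisfied (T AND F).
(i) food handler cert. — satisfied.
(ii) closes by 9 p.m. — satisfied.
(a) = T OR T = true.
(b) insurance ≥ $500,000 — satisfied.
(i) primary residence — not met.
(ii) prior license ≥ 8 yr — not satisfied.
(c) = F OR F = false.
(3): T AND T AND F → false.
So Overall is not satisfied (F OR F OR F).

No — denied.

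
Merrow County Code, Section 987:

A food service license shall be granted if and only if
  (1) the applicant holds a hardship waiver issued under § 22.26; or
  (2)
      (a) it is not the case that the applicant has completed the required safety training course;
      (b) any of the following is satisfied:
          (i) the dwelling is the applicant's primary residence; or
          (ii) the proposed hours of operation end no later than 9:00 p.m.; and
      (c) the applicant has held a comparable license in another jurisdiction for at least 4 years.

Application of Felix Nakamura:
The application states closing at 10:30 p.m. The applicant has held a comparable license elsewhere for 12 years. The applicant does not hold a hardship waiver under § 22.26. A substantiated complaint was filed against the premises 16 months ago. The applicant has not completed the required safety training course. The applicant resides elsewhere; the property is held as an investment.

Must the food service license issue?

No — denied.

(1) hardship waiver — not met.
(a) not (safety training) — holds.
(i) primary residence — not met.
(ii) closes by 9 p.m. — fails.
(b): F OR F → false.
(c) prior license ≥ 4 yr — met.
(2): T AND F AND T → false.
Overall: F OR F → false.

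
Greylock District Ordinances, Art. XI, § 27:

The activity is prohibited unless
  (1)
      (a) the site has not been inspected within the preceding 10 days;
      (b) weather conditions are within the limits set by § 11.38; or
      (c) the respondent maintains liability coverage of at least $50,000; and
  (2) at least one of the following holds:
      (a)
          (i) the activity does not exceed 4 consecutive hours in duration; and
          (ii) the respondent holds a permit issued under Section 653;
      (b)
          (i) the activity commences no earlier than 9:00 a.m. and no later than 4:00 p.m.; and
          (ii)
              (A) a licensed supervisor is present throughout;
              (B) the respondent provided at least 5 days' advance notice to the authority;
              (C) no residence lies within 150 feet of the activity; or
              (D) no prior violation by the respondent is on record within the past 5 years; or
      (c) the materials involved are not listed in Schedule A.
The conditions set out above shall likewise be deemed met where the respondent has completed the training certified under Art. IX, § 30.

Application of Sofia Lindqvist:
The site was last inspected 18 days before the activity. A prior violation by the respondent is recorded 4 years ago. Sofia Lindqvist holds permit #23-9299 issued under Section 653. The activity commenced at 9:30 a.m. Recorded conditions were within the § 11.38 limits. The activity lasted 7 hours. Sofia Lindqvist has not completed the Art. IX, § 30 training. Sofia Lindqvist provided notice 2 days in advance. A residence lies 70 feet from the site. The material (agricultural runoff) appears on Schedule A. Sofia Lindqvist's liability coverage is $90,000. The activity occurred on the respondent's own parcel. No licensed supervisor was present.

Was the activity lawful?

No — unlawful.

(a) not (site inspected) — met.
(b) weather ok — satisfied.
(c) coverage ≥ $50,000 — satisfied.
(1) = T OR T OR T = true.
(i) ≤ 4 hrs duration — not satisfied.
(ii) holds permit — satisfied.
(a) = F AND T = false.
(i) start within hours — holds.
(A) supervisor present — fails.
(B) ≥5 days' notice — not satisfied.
(C) no residence in 150 ft — not satisfied.
(D) no prior violation — fails.
(ii): F OR F OR F OR F → false.
(b) = T AND F = false.
(c) not (Schedule A material) — fails.
So (2) is not satisfied (F OR F OR F).
So Overall is not satisfied (T AND F).
Exception (training certified) — not satisfied.
Result: main false OR exception false → false.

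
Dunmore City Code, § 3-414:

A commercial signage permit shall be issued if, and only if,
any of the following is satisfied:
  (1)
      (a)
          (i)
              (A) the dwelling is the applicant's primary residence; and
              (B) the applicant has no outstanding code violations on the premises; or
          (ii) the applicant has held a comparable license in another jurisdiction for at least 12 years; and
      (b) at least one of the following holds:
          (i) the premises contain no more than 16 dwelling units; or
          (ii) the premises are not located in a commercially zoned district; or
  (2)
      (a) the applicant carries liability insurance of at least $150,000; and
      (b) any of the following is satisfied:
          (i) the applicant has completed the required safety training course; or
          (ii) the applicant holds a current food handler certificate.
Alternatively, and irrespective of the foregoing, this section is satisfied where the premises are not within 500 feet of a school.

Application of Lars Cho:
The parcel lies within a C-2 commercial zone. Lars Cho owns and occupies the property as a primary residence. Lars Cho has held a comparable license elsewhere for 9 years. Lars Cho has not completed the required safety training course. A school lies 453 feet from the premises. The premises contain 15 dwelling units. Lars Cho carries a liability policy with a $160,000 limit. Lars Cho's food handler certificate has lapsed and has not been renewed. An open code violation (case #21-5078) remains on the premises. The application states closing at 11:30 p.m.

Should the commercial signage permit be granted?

No — denied.

(A) primary residence — holds.
(B) no code violations — not satisfied.
(i) = T AND F = false.
(ii) prior license ≥ 12 yr — fails.
(a): F OR F → false.
(i) ≤ 16 units — met.
(ii) not (commercially zoned) — fails.
(b) = T OR F = true.
(1) = F AND T = false.
(a) insurance ≥ $150,000 — holds.
(i) safety training — not met.
(ii) food handler cert. — not met.
So (b) is not satisfied (F OR F).
(2): T AND F → false.
So Overall is not satisfied (F OR F).
Exception (≥500 ft from school) — not satisfied.
Result: main false OR exception false → false.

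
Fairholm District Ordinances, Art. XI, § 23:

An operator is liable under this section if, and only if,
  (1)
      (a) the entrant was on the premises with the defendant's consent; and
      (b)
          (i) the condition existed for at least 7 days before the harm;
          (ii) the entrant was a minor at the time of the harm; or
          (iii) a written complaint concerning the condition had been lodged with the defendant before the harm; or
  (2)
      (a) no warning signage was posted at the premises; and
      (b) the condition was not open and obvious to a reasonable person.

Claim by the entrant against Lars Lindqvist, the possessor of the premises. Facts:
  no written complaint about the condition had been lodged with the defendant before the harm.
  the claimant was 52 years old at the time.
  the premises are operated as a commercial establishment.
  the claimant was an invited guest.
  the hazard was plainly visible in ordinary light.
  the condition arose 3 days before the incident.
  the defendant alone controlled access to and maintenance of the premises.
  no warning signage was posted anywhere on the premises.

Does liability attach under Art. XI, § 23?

No — not liable.

(a) consent to enter — met.
(i) condition ≥7 days old — not satisfied.
(ii) entrant a minor — not satisfied.
(iii) complaint lodged — not met.
So (b) is not satisfied (F OR F OR F).
(1) = T AND F = false.
(a) no signage posted — holds.
(b) not open/obvious — fails.
So (2) is not satisfied (T AND F).
Overall = F OR F = false.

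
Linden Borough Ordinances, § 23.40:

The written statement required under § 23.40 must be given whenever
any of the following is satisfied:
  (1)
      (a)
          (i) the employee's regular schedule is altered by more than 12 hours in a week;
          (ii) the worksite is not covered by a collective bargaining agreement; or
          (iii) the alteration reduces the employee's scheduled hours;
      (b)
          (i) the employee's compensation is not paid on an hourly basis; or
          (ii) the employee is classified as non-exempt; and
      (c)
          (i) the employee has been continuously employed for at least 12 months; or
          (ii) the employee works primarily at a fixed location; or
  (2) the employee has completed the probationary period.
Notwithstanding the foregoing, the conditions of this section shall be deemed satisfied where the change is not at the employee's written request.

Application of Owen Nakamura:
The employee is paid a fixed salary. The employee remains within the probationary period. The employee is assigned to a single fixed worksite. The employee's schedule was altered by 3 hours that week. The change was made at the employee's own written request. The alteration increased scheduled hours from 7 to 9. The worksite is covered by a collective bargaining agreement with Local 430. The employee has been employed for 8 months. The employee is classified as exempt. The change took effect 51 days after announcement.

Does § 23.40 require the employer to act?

No — not required.

(i) schedule shift > 12h — not satisfied.
(ii) no CBA — not satisfied.
(iii) hours reduced — not met.
(a) = F OR F OR F = false.
(i) not (hourly-paid) — holds.
(ii) non-exempt — not met.
(b) = T OR F = true.
(i) tenure ≥ 12 mo. — fails.
(ii) fixed location — holds.
(c) = F OR T = true.
(1) = F AND T AND T = false.
(2) past probation — not satisfied.
Overall: F OR F → false.
Exception (not employee-requested) — not satisfied.
Result: main false OR exception false → false.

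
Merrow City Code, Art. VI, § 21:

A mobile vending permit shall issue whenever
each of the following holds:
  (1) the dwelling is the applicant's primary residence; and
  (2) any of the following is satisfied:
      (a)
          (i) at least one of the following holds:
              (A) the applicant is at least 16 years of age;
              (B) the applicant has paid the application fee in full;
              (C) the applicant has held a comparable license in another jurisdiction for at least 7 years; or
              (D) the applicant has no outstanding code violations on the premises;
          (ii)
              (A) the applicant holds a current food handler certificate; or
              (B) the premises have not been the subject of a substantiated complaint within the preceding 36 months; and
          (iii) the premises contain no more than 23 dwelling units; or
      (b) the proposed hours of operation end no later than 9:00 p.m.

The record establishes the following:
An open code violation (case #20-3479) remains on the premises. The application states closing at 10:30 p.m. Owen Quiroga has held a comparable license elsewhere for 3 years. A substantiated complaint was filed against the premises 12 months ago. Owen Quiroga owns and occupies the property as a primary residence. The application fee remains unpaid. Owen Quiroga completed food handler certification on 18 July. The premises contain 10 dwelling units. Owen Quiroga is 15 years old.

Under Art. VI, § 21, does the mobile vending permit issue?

No — denied.

(1) primary residence — met.
(A) age ≥ 16 — fails.
(B) fee paid — not satisfied.
(C) prior license ≥ 7 yr — fails.
(D) no code violations — fails.
So (i) is not satisfied (F OR F OR F OR F).
(A) food handler cert. — holds.
(B) no complaint in 36 mo. — fails.
(ii): T OR F → true.
(iii) ≤ 23 units — holds.
(a): F AND T AND T → false.
(b) closes by 9 p.m. — not satisfied.
(2): F OR F → false.
Overall: T AND F → false.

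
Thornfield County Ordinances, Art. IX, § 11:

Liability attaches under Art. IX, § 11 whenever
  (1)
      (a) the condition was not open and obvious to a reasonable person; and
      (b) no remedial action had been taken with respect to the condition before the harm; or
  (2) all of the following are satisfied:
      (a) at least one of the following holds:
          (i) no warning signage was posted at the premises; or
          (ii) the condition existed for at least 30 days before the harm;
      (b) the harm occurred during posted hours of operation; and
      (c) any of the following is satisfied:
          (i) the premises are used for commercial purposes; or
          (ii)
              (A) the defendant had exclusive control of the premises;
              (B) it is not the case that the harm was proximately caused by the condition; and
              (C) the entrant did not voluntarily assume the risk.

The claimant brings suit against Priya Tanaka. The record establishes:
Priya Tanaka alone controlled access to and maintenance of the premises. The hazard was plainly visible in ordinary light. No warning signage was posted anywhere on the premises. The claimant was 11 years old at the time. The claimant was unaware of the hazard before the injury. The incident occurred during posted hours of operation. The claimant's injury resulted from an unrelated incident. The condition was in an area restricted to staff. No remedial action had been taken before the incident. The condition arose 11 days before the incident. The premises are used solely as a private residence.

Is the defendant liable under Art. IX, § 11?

(a) not open/obvious — not satisfied.
(b) no remedial action — satisfied.
So (1) is not satisfied (F AND T).
(i) no signage posted — met.
(ii) condition ≥30 days old — not met.
(a) = T OR F = true.
(b) during posted hours — satisfied.
(i) commercial use — not met.
(A) exclusive control — holds.
(B) not (proximate cause) — met.
(C) no assumed risk — satisfied.
(ii): T AND T AND T → true.
(c): F OR T → true.
(2): T AND T AND T → true.
Overall = F OR T = true.

Yes — liable.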